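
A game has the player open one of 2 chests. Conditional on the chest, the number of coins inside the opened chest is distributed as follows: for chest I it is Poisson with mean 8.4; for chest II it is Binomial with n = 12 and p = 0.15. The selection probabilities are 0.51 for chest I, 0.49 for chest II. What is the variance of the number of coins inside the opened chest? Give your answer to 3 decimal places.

Per component, I: μ=8.4, E[X²]=78.96; II: μ=1.8, E[X²]=4.77.
E[X] = 0.51·8.4 + 0.49·1.8 = 5.166.
E[X²] = 0.51·78.96 + 0.49·4.77 = 42.6069.
Var(X) = E[X²] − (E[X])² = 42.6069 − 26.6876 = 15.9193.

15.919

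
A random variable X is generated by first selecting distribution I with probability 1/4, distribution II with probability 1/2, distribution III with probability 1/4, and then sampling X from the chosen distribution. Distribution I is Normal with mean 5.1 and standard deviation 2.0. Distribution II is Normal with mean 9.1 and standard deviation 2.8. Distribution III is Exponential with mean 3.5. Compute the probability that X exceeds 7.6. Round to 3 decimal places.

Conditional on each component, P(X > 7.6): I: 0.10565; II: 0.703922; III: 0.114015.
By total probability, P(X > 7.6) = 0.25·0.10565 + 0.5·0.703922 + 0.25·0.114015 = 0.406877.

0.407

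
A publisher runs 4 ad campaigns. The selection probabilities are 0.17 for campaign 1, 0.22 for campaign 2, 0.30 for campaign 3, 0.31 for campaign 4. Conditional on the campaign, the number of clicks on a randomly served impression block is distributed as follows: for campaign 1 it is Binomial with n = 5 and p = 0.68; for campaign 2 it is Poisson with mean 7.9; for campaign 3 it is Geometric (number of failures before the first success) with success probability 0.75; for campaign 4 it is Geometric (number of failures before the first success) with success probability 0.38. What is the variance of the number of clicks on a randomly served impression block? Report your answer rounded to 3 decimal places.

Per component, 1: μ=3.4, E[X²]=12.648; 2: μ=7.9, E[X²]=70.31; 3: μ=0.333333, E[X²]=0.555556; 4: μ=1.63158, E[X²]=6.95568.
E[X] = 0.17·3.4 + 0.22·7.9 + 0.3·0.333333 + 0.31·1.63158 = 2.92179.
E[X²] = 0.17·12.648 + 0.22·70.31 + 0.3·0.555556 + 0.31·6.95568 = 19.9413.
Var(X) = E[X²] − (E[X])² = 19.9413 − 8.53685 = 11.4044.

11.404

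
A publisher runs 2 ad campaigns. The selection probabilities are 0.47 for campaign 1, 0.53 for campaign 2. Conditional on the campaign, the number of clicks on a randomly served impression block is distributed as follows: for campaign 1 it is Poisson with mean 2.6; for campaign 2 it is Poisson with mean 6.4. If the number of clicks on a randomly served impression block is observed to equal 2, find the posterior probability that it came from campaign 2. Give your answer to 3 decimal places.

Likelihoods P(X=2 | ·): 1: 0.251045; 2: 0.0340287.
Posterior ∝ prior × likelihood. Numerator for 2: 0.53·0.0340287 = 0.0180352.
Normalizing constant: 0.47·0.251045 + 0.53·0.0340287 = 0.136026.
P(2 | observation) = 0.0180352 / 0.136026 = 0.132586.

0.133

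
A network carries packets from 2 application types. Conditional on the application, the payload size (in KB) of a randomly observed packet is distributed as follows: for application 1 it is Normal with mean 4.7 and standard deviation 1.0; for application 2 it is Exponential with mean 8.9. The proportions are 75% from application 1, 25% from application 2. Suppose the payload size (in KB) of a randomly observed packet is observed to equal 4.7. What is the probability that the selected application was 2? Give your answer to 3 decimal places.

Likelihoods f(4.7 | ·): 1: 0.398942; 2: 0.0662618.
Posterior ∝ prior × likelihood. Numerator for 2: 0.25·0.0662618 = 0.0165655.
Normalizing constant: 0.75·0.398942 + 0.25·0.0662618 = 0.315772.
P(2 | observation) = 0.0165655 / 0.315772 = 0.0524602.

0.052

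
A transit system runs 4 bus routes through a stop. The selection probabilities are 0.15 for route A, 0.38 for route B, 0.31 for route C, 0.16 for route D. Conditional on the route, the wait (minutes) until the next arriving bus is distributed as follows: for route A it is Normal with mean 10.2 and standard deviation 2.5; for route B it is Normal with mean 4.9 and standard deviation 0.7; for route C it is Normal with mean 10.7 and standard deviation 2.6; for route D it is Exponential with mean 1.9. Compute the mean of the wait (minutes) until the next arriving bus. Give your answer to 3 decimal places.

Component means — A: 10.2; B: 4.9; C: 10.7; D: 1.9.
E[X] = 0.15·10.2 + 0.38·4.9 + 0.31·10.7 + 0.16·1.9 = 7.013.

7.013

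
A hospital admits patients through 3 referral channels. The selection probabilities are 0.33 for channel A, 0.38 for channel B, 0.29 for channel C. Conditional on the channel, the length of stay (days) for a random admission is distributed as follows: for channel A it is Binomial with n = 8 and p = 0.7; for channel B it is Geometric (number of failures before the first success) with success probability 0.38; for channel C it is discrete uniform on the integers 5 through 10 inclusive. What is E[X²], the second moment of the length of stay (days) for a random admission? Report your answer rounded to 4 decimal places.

For each component E[X²] = Var + (mean)², giving A: 33.04; B: 6.95568; C: 59.1667.
Overall E[X²] = 0.33·33.04 + 0.38·6.95568 + 0.29·59.1667 = 30.7047.

30.7047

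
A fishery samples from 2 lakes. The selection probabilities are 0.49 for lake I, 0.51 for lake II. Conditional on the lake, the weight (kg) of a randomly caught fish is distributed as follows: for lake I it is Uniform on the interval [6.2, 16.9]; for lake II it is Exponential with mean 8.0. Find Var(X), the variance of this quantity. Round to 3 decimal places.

Per component, I: μ=11.55, E[X²]=142.943; II: μ=8, E[X²]=128.
E[X] = 0.49·11.55 + 0.51·8 = 9.7395.
E[X²] = 0.49·142.943 + 0.51·128 = 135.322.
Var(X) = E[X²] − (E[X])² = 135.322 − 94.8579 = 40.4644.

40.464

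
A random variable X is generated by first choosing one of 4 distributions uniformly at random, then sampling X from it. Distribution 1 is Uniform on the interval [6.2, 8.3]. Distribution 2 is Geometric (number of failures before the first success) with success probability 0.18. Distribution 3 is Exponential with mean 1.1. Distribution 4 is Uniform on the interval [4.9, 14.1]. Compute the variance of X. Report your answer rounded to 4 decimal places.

18.3032

Per component, 1: μ=7.25, E[X²]=52.93; 2: μ=4.55556, E[X²]=46.0617; 3: μ=1.1, E[X²]=2.42; 4: μ=9.5, E[X²]=97.3033.
E[X] = 0.25·7.25 + 0.25·4.55556 + 0.25·1.1 + 0.25·9.5 = 5.60139.
E[X²] = 0.25·52.93 + 0.25·46.0617 + 0.25·2.42 + 0.25·97.3033 = 49.6788.
Var(X) = E[X²] − (E[X])² = 49.6788 − 31.3756 = 18.3032.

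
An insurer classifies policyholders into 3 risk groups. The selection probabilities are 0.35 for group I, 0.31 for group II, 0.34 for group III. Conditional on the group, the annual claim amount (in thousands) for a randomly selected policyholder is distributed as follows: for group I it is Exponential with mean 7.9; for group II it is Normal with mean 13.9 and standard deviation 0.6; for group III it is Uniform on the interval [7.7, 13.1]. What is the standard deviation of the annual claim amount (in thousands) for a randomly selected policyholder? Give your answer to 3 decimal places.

Per component, I: μ=7.9, E[X²]=124.82; II: μ=13.9, E[X²]=193.57; III: μ=10.4, E[X²]=110.59.
E[X] = 0.35·7.9 + 0.31·13.9 + 0.34·10.4 = 10.61.
E[X²] = 0.35·124.82 + 0.31·193.57 + 0.34·110.59 = 141.294.
Var(X) = E[X²] − (E[X])² = 141.294 − 112.572 = 28.7222.
SD(X) = √28.7222 = 5.35931.

5.359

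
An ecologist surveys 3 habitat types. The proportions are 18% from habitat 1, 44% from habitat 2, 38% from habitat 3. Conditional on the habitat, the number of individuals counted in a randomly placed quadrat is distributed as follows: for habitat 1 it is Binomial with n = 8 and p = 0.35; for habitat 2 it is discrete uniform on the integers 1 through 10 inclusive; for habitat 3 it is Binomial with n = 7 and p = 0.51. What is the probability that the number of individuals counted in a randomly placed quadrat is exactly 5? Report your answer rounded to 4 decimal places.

0.1246

Conditional on each habitat, P(X = 5): 1: 0.0807734; 2: 0.1; 3: 0.173965.
By total probability, P(X = 5) = 0.18·0.0807734 + 0.44·0.1 + 0.38·0.173965 = 0.124646.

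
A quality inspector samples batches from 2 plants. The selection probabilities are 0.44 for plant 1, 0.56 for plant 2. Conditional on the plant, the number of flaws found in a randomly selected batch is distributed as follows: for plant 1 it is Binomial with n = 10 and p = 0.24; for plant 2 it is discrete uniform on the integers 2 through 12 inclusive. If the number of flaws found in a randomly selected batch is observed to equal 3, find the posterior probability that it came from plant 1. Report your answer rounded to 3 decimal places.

0.677

Likelihoods P(X=3 | ·): 1: 0.242946; 2: 0.0909091.
Posterior ∝ prior × likelihood. Numerator for 1: 0.44·0.242946 = 0.106896.
Normalizing constant: 0.44·0.242946 + 0.56·0.0909091 = 0.157805.
P(1 | observation) = 0.106896 / 0.157805 = 0.677393.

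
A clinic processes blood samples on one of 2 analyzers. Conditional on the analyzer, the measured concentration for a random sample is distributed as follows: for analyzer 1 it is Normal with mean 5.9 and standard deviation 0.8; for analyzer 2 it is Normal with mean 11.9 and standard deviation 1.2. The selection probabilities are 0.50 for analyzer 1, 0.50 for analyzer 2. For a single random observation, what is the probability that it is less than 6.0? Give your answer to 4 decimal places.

Conditional on each analyzer, P(X < 6.0): 1: 0.549738; 2: 4.40151e-07.
By total probability, P(X < 6.0) = 0.5·0.549738 + 0.5·4.40151e-07 = 0.274869.

0.2749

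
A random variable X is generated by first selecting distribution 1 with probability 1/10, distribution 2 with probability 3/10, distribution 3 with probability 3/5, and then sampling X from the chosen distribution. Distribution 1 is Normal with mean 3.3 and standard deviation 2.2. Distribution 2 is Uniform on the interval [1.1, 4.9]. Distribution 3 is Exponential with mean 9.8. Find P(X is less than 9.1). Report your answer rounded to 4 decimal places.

Conditional on each component, P(X < 9.1): 1: 0.99581; 2: 1; 3: 0.604882.
By total probability, P(X < 9.1) = 0.1·0.99581 + 0.3·1 + 0.6·0.604882 = 0.76251.

0.7625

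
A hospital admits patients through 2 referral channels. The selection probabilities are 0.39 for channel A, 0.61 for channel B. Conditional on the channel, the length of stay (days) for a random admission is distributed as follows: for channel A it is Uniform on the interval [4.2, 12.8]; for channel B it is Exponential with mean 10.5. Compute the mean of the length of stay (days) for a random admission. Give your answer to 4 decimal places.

9.7200

Component means — A: 8.5; B: 10.5.
E[X] = 0.39·8.5 + 0.61·10.5 = 9.72.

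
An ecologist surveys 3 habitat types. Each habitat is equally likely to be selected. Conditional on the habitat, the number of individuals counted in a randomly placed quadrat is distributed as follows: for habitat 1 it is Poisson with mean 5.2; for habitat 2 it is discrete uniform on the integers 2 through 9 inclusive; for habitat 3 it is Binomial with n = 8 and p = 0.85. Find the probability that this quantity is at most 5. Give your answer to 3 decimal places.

0.395

Conditional on each habitat, P(X ≤ 5): 1: 0.580913; 2: 0.5; 3: 0.105213.
By total probability, P(X ≤ 5) = 0.333333·0.580913 + 0.333333·0.5 + 0.333333·0.105213 = 0.395375.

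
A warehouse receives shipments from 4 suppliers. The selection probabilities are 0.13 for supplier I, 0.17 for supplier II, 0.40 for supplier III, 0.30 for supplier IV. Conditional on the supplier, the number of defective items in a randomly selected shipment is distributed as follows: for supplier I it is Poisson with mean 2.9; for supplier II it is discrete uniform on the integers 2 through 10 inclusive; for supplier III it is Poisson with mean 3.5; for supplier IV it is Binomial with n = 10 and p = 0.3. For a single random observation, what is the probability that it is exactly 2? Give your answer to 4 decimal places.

0.1930

Conditional on each supplier, P(X = 2): I: 0.231373; II: 0.111111; III: 0.184959; IV: 0.233474.
By total probability, P(X = 2) = 0.13·0.231373 + 0.17·0.111111 + 0.4·0.184959 + 0.3·0.233474 = 0.192993.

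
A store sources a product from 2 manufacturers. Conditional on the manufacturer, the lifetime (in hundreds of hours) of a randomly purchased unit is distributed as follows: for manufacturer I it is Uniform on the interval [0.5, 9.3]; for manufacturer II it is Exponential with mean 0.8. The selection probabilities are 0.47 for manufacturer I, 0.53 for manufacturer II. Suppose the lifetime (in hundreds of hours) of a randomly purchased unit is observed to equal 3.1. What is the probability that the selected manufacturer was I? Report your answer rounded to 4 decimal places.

Likelihoods f(3.1 | ·): I: 0.113636; II: 0.0259429.
Posterior ∝ prior × likelihood. Numerator for I: 0.47·0.113636 = 0.0534091.
Normalizing constant: 0.47·0.113636 + 0.53·0.0259429 = 0.0671588.
P(I | observation) = 0.0534091 / 0.0671588 = 0.795265.

0.7953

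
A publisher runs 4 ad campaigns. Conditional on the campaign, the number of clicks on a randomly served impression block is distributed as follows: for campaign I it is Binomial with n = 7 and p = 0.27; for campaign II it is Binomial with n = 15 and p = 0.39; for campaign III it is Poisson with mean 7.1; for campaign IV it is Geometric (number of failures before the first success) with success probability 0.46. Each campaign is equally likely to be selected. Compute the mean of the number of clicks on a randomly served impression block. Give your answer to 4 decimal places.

Component means — I: 1.89; II: 5.85; III: 7.1; IV: 1.17391.
E[X] = 0.25·1.89 + 0.25·5.85 + 0.25·7.1 + 0.25·1.17391 = 4.00348.

4.0035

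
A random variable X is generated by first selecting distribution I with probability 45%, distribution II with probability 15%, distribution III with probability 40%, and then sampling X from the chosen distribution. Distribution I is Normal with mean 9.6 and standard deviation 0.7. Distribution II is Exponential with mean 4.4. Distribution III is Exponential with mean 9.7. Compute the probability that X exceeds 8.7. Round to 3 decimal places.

Conditional on each component, P(X > 8.7): I: 0.900729; II: 0.138446; III: 0.407829.
By total probability, P(X > 8.7) = 0.45·0.900729 + 0.15·0.138446 + 0.4·0.407829 = 0.589226.

0.589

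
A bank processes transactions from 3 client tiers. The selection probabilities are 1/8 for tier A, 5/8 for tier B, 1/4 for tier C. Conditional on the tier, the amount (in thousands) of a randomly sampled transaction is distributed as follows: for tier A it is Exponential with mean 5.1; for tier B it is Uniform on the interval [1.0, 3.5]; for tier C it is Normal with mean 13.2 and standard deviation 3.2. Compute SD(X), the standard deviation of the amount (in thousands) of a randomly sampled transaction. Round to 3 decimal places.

5.249

Per component, A: μ=5.1, E[X²]=52.02; B: μ=2.25, E[X²]=5.58333; C: μ=13.2, E[X²]=184.48.
E[X] = 0.125·5.1 + 0.625·2.25 + 0.25·13.2 = 5.34375.
E[X²] = 0.125·52.02 + 0.625·5.58333 + 0.25·184.48 = 56.1121.
Var(X) = E[X²] − (E[X])² = 56.1121 − 28.5557 = 27.5564.
SD(X) = √27.5564 = 5.24942.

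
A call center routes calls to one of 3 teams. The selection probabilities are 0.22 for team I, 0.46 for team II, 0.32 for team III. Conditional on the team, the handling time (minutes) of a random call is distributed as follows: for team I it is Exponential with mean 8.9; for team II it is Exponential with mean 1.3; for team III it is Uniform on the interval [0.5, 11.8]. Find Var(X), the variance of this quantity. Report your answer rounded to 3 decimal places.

31.449

Per component, I: μ=8.9, E[X²]=158.42; II: μ=1.3, E[X²]=3.38; III: μ=6.15, E[X²]=48.4633.
E[X] = 0.22·8.9 + 0.46·1.3 + 0.32·6.15 = 4.524.
E[X²] = 0.22·158.42 + 0.46·3.38 + 0.32·48.4633 = 51.9155.
Var(X) = E[X²] − (E[X])² = 51.9155 − 20.4666 = 31.4489.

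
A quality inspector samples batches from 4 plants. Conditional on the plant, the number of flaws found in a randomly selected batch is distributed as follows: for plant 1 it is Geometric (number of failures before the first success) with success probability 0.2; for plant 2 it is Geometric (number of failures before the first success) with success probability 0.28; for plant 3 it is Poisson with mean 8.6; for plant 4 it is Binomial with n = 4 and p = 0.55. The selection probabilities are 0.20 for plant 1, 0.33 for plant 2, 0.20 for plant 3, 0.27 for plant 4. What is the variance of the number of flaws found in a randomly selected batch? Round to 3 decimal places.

Per component, 1: μ=4, E[X²]=36; 2: μ=2.57143, E[X²]=15.7959; 3: μ=8.6, E[X²]=82.56; 4: μ=2.2, E[X²]=5.83.
E[X] = 0.2·4 + 0.33·2.57143 + 0.2·8.6 + 0.27·2.2 = 3.96257.
E[X²] = 0.2·36 + 0.33·15.7959 + 0.2·82.56 + 0.27·5.83 = 30.4988.
Var(X) = E[X²] − (E[X])² = 30.4988 − 15.702 = 14.7968.

14.797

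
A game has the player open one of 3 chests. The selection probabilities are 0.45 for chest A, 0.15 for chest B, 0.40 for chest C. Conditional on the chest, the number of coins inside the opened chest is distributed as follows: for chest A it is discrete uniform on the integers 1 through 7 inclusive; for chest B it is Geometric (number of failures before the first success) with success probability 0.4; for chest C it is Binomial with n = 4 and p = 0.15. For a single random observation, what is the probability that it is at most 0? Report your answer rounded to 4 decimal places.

0.2688

Conditional on each chest, P(X ≤ 0): A: 0; B: 0.4; C: 0.522006.
By total probability, P(X ≤ 0) = 0.45·0 + 0.15·0.4 + 0.4·0.522006 = 0.268802.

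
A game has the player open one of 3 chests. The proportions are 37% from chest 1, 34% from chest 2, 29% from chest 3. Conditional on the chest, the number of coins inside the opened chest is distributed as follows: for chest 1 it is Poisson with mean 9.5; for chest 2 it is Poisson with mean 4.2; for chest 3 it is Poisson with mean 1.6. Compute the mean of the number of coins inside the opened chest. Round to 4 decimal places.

5.4070

Component means — 1: 9.5; 2: 4.2; 3: 1.6.
E[X] = 0.37·9.5 + 0.34·4.2 + 0.29·1.6 = 5.407.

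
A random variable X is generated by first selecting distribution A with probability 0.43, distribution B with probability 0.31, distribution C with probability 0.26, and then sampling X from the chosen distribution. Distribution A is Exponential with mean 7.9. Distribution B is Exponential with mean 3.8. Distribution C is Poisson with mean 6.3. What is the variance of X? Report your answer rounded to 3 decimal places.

Per component, A: μ=7.9, E[X²]=124.82; B: μ=3.8, E[X²]=28.88; C: μ=6.3, E[X²]=45.99.
E[X] = 0.43·7.9 + 0.31·3.8 + 0.26·6.3 = 6.213.
E[X²] = 0.43·124.82 + 0.31·28.88 + 0.26·45.99 = 74.5828.
Var(X) = E[X²] − (E[X])² = 74.5828 − 38.6014 = 35.9814.

35.981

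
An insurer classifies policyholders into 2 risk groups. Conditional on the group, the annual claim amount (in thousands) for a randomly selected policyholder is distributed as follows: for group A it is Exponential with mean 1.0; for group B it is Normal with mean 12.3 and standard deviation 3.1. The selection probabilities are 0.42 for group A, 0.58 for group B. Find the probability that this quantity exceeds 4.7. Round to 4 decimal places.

Conditional on each group, P(X > 4.7): A: 0.00909528; B: 0.992889.
By total probability, P(X > 4.7) = 0.42·0.00909528 + 0.58·0.992889 = 0.579696.

0.5797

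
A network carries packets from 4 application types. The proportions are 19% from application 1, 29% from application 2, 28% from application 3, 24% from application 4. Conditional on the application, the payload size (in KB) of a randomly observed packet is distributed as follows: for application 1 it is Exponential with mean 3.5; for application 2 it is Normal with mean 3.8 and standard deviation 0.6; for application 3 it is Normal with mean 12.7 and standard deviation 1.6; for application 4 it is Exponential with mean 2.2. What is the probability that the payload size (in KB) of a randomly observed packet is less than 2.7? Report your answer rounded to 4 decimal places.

0.2815

Conditional on each application, P(X < 2.7): 1: 0.537648; 2: 0.0333765; 3: 2.05226e-10; 4: 0.706909.
By total probability, P(X < 2.7) = 0.19·0.537648 + 0.29·0.0333765 + 0.28·2.05226e-10 + 0.24·0.706909 = 0.28149.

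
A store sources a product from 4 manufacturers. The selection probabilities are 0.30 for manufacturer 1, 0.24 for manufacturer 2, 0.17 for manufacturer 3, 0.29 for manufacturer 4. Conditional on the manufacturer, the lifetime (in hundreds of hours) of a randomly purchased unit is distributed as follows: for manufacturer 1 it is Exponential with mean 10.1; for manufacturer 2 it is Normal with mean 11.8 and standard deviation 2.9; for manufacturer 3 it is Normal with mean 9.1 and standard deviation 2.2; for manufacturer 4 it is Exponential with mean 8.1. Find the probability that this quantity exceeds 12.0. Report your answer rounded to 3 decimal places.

0.287

Conditional on each manufacturer, P(X > 12.0): 1: 0.304794; 2: 0.472509; 3: 0.0937214; 4: 0.227301.
By total probability, P(X > 12.0) = 0.3·0.304794 + 0.24·0.472509 + 0.17·0.0937214 + 0.29·0.227301 = 0.28669.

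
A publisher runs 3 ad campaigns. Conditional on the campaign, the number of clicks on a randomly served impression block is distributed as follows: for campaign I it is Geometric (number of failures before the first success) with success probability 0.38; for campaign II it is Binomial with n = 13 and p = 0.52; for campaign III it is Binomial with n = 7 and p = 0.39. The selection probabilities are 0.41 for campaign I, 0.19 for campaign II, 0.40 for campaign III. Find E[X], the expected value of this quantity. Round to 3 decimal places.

3.045

Component means — I: 1.63158; II: 6.76; III: 2.73.
E[X] = 0.41·1.63158 + 0.19·6.76 + 0.4·2.73 = 3.04535.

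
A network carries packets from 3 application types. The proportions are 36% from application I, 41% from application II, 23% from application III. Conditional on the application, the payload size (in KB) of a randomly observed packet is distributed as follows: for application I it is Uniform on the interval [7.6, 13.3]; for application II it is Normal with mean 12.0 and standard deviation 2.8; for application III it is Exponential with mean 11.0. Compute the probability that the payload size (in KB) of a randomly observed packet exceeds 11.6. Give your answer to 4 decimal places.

Conditional on each application, P(X > 11.6): I: 0.298246; II: 0.556798; III: 0.348351.
By total probability, P(X > 11.6) = 0.36·0.298246 + 0.41·0.556798 + 0.23·0.348351 = 0.415776.

0.4158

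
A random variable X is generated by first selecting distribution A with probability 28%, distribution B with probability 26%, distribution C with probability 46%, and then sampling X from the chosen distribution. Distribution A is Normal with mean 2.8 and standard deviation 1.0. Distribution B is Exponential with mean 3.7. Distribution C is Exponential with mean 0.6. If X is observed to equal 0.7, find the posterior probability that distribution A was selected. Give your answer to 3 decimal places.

Likelihoods f(0.7 | ·): A: 0.0439836; B: 0.223684; C: 0.519005.
Posterior ∝ prior × likelihood. Numerator for A: 0.28·0.0439836 = 0.0123154.
Normalizing constant: 0.28·0.0439836 + 0.26·0.223684 + 0.46·0.519005 = 0.309216.
P(A | observation) = 0.0123154 / 0.309216 = 0.0398279.

0.040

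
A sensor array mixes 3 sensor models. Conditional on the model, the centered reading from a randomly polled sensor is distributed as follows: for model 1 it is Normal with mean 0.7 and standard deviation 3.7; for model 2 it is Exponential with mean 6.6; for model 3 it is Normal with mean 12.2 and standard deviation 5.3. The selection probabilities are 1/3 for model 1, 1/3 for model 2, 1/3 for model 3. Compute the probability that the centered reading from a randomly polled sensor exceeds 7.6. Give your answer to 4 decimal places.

0.3848

Conditional on each model, P(X > 7.6): 1: 0.0311002; 2: 0.316157; 3: 0.807282.
By total probability, P(X > 7.6) = 0.333333·0.0311002 + 0.333333·0.316157 + 0.333333·0.807282 = 0.384847.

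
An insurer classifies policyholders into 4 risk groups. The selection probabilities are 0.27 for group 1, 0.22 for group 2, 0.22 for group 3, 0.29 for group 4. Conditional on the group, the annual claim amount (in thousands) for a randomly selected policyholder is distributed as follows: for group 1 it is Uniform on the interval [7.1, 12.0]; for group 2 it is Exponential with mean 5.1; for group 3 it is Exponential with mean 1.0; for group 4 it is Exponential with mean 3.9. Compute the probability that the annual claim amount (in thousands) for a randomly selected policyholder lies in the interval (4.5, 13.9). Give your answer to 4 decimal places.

0.4323

Conditional on each group, P(4.5 < X < 13.9): 1: 1; 2: 0.348294; 3: 0.0111081; 4: 0.287099.
By total probability, P(4.5 < X < 13.9) = 0.27·1 + 0.22·0.348294 + 0.22·0.0111081 + 0.29·0.287099 = 0.432327.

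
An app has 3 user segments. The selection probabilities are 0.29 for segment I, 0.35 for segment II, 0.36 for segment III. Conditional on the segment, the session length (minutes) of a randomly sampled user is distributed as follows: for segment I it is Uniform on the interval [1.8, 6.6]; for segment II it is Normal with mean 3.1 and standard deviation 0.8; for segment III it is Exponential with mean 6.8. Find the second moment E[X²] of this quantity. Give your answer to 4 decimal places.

42.5527

For each component E[X²] = Var + (mean)², giving I: 19.56; II: 10.25; III: 92.48.
Overall E[X²] = 0.29·19.56 + 0.35·10.25 + 0.36·92.48 = 42.5527.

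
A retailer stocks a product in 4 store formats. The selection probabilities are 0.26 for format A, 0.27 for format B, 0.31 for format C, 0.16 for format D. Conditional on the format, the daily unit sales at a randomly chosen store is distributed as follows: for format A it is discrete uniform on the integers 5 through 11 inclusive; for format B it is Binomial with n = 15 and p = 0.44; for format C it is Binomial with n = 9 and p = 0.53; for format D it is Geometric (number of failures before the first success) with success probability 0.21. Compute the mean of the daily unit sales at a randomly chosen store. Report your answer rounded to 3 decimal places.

5.943

Component means — A: 8; B: 6.6; C: 4.77; D: 3.7619.
E[X] = 0.26·8 + 0.27·6.6 + 0.31·4.77 + 0.16·3.7619 = 5.9426.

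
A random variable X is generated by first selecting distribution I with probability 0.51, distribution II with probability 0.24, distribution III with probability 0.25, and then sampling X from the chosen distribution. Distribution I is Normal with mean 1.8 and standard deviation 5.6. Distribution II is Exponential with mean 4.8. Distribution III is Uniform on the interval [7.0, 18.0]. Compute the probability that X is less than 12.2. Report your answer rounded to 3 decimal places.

Conditional on each component, P(X < 12.2): I: 0.968355; II: 0.921265; III: 0.472727.
By total probability, P(X < 12.2) = 0.51·0.968355 + 0.24·0.921265 + 0.25·0.472727 = 0.833146.

0.833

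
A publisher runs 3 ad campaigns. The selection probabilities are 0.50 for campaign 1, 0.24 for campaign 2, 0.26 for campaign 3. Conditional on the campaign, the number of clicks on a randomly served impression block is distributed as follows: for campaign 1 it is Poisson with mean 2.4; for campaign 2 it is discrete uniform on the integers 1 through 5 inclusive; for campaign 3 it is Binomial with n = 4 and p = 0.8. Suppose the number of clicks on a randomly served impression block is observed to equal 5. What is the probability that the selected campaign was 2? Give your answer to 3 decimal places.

Likelihoods P(X=5 | ·): 1: 0.0601961; 2: 0.2; 3: 0.
Posterior ∝ prior × likelihood. Numerator for 2: 0.24·0.2 = 0.048.
Normalizing constant: 0.5·0.0601961 + 0.24·0.2 + 0.26·0 = 0.078098.
P(2 | observation) = 0.048 / 0.078098 = 0.614612.

0.615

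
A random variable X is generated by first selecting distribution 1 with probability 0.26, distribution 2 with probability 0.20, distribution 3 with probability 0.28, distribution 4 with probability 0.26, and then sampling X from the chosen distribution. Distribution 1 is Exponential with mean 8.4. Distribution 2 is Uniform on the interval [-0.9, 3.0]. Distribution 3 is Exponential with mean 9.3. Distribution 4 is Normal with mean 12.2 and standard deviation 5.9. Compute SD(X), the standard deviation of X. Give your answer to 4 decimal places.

Per component, 1: μ=8.4, E[X²]=141.12; 2: μ=1.05, E[X²]=2.37; 3: μ=9.3, E[X²]=172.98; 4: μ=12.2, E[X²]=183.65.
E[X] = 0.26·8.4 + 0.2·1.05 + 0.28·9.3 + 0.26·12.2 = 8.17.
E[X²] = 0.26·141.12 + 0.2·2.37 + 0.28·172.98 + 0.26·183.65 = 133.349.
Var(X) = E[X²] − (E[X])² = 133.349 − 66.7489 = 66.5997.
SD(X) = √66.5997 = 8.16086.

8.1609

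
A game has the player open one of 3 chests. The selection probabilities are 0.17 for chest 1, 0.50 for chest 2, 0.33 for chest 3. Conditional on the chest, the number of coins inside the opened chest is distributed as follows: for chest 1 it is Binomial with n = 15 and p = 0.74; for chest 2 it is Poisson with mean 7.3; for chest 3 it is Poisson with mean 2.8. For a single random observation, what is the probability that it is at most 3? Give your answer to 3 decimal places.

0.262

Conditional on each chest, P(X ≤ 3): 1: 1.90948e-05; 2: 0.067406; 3: 0.691937.
By total probability, P(X ≤ 3) = 0.17·1.90948e-05 + 0.5·0.067406 + 0.33·0.691937 = 0.262046.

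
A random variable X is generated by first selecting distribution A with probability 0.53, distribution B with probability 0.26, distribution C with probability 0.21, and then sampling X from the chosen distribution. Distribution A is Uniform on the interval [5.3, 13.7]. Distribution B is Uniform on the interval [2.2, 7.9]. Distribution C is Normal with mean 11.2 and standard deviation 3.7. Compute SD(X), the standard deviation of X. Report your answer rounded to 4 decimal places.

3.4367

Per component, A: μ=9.5, E[X²]=96.13; B: μ=5.05, E[X²]=28.21; C: μ=11.2, E[X²]=139.13.
E[X] = 0.53·9.5 + 0.26·5.05 + 0.21·11.2 = 8.7.
E[X²] = 0.53·96.13 + 0.26·28.21 + 0.21·139.13 = 87.5008.
Var(X) = E[X²] − (E[X])² = 87.5008 − 75.69 = 11.8108.
SD(X) = √11.8108 = 3.43668.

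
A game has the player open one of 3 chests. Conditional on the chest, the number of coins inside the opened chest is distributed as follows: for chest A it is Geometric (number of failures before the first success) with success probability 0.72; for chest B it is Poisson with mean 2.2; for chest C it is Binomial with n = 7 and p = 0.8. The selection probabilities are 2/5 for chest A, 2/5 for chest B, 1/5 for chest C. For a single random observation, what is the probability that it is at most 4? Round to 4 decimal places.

Conditional on each chest, P(X ≤ 4): A: 0.998279; B: 0.927504; C: 0.148032.
By total probability, P(X ≤ 4) = 0.4·0.998279 + 0.4·0.927504 + 0.2·0.148032 = 0.799919.

0.7999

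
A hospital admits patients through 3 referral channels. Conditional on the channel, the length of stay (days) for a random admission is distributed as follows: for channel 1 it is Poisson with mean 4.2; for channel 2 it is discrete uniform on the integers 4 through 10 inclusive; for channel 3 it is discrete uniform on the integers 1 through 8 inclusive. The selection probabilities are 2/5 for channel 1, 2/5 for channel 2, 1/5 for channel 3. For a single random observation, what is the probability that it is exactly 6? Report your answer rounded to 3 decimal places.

Conditional on each channel, P(X = 6): 1: 0.114321; 2: 0.142857; 3: 0.125.
By total probability, P(X = 6) = 0.4·0.114321 + 0.4·0.142857 + 0.2·0.125 = 0.127871.

0.128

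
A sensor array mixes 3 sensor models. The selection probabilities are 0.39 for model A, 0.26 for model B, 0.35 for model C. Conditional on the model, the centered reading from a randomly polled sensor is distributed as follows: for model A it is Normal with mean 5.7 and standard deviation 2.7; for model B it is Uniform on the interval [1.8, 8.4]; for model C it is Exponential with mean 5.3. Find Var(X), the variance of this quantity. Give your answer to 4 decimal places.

13.6804

Per component, A: μ=5.7, E[X²]=39.78; B: μ=5.1, E[X²]=29.64; C: μ=5.3, E[X²]=56.18.
E[X] = 0.39·5.7 + 0.26·5.1 + 0.35·5.3 = 5.404.
E[X²] = 0.39·39.78 + 0.26·29.64 + 0.35·56.18 = 42.8836.
Var(X) = E[X²] − (E[X])² = 42.8836 − 29.2032 = 13.6804.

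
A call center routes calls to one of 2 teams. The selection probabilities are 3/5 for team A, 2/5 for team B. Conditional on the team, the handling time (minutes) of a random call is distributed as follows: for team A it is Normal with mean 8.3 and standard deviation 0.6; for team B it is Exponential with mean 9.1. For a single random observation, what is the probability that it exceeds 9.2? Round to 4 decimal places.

0.1856

Conditional on each team, P(X > 9.2): A: 0.0668072; B: 0.363859.
By total probability, P(X > 9.2) = 0.6·0.0668072 + 0.4·0.363859 = 0.185628.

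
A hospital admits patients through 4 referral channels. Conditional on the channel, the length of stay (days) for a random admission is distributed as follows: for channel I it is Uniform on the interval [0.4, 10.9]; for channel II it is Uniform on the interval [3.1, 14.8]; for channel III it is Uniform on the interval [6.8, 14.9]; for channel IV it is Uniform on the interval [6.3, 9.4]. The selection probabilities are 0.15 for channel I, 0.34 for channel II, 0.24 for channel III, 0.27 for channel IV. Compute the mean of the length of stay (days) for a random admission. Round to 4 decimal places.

Component means — I: 5.65; II: 8.95; III: 10.85; IV: 7.85.
E[X] = 0.15·5.65 + 0.34·8.95 + 0.24·10.85 + 0.27·7.85 = 8.614.

8.6140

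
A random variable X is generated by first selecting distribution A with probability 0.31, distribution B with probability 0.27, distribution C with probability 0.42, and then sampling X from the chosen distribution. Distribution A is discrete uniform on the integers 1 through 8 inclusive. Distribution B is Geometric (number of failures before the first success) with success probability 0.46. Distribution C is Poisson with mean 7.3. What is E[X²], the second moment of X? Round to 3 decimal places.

34.414

For each component E[X²] = Var + (mean)², giving A: 25.5; B: 3.93006; C: 60.59.
Overall E[X²] = 0.31·25.5 + 0.27·3.93006 + 0.42·60.59 = 34.4139.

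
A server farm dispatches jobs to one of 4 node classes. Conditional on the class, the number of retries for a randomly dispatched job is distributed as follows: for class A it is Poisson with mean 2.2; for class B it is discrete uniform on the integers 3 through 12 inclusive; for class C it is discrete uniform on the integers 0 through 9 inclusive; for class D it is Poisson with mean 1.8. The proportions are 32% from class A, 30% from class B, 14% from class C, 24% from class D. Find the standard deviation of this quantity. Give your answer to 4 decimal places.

Per component, A: μ=2.2, E[X²]=7.04; B: μ=7.5, E[X²]=64.5; C: μ=4.5, E[X²]=28.5; D: μ=1.8, E[X²]=5.04.
E[X] = 0.32·2.2 + 0.3·7.5 + 0.14·4.5 + 0.24·1.8 = 4.016.
E[X²] = 0.32·7.04 + 0.3·64.5 + 0.14·28.5 + 0.24·5.04 = 26.8024.
Var(X) = E[X²] − (E[X])² = 26.8024 − 16.1283 = 10.6741.
SD(X) = √10.6741 = 3.26713.

3.2671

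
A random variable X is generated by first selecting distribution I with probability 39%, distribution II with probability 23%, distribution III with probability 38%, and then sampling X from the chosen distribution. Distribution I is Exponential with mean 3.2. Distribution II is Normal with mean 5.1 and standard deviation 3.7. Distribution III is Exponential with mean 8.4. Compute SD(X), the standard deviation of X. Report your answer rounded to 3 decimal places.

6.264

Per component, I: μ=3.2, E[X²]=20.48; II: μ=5.1, E[X²]=39.7; III: μ=8.4, E[X²]=141.12.
E[X] = 0.39·3.2 + 0.23·5.1 + 0.38·8.4 = 5.613.
E[X²] = 0.39·20.48 + 0.23·39.7 + 0.38·141.12 = 70.7438.
Var(X) = E[X²] − (E[X])² = 70.7438 − 31.5058 = 39.238.
SD(X) = √39.238 = 6.26403.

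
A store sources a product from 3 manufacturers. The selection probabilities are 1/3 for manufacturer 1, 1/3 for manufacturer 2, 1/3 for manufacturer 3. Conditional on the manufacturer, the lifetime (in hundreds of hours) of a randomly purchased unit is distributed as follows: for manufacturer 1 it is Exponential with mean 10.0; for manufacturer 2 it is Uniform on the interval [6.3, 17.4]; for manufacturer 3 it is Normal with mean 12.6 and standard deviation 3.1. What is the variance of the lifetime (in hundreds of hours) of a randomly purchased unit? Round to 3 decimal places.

Per component, 1: μ=10, E[X²]=200; 2: μ=11.85, E[X²]=150.69; 3: μ=12.6, E[X²]=168.37.
E[X] = 0.333333·10 + 0.333333·11.85 + 0.333333·12.6 = 11.4833.
E[X²] = 0.333333·200 + 0.333333·150.69 + 0.333333·168.37 = 173.02.
Var(X) = E[X²] − (E[X])² = 173.02 − 131.867 = 41.1531.

41.153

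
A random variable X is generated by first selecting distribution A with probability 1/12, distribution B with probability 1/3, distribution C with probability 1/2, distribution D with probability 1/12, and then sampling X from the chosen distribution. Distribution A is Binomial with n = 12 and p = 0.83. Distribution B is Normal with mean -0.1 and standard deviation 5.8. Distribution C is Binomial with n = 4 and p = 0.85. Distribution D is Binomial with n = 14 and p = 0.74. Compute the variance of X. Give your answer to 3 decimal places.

Per component, A: μ=9.96, E[X²]=100.895; B: μ=-0.1, E[X²]=33.65; C: μ=3.4, E[X²]=12.07; D: μ=10.36, E[X²]=110.023.
E[X] = 0.0833333·9.96 + 0.333333·-0.1 + 0.5·3.4 + 0.0833333·10.36 = 3.36.
E[X²] = 0.0833333·100.895 + 0.333333·33.65 + 0.5·12.07 + 0.0833333·110.023 = 34.8282.
Var(X) = E[X²] − (E[X])² = 34.8282 − 11.2896 = 23.5386.

23.539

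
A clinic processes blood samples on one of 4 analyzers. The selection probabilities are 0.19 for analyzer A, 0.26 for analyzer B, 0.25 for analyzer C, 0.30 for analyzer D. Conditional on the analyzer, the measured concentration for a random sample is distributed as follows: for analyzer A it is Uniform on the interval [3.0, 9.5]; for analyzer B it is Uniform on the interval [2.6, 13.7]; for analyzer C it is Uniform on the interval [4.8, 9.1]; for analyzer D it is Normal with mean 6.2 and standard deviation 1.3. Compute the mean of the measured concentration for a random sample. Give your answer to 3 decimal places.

6.904

Component means — A: 6.25; B: 8.15; C: 6.95; D: 6.2.
E[X] = 0.19·6.25 + 0.26·8.15 + 0.25·6.95 + 0.3·6.2 = 6.904.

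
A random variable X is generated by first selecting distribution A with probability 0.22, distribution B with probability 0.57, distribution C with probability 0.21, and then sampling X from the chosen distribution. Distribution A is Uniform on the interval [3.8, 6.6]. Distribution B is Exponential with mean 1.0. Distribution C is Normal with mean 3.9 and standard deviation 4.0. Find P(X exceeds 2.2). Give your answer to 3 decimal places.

0.423

Conditional on each component, P(X > 2.2): A: 1; B: 0.110803; C: 0.664582.
By total probability, P(X > 2.2) = 0.22·1 + 0.57·0.110803 + 0.21·0.664582 = 0.42272.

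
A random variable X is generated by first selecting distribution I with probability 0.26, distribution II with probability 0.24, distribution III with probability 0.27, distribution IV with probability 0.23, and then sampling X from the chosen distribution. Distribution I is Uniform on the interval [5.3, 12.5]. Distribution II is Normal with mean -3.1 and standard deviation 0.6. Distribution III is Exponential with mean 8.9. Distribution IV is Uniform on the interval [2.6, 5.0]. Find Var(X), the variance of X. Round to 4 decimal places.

46.8222

Per component, I: μ=8.9, E[X²]=83.53; II: μ=-3.1, E[X²]=9.97; III: μ=8.9, E[X²]=158.42; IV: μ=3.8, E[X²]=14.92.
E[X] = 0.26·8.9 + 0.24·-3.1 + 0.27·8.9 + 0.23·3.8 = 4.847.
E[X²] = 0.26·83.53 + 0.24·9.97 + 0.27·158.42 + 0.23·14.92 = 70.3156.
Var(X) = E[X²] − (E[X])² = 70.3156 − 23.4934 = 46.8222.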